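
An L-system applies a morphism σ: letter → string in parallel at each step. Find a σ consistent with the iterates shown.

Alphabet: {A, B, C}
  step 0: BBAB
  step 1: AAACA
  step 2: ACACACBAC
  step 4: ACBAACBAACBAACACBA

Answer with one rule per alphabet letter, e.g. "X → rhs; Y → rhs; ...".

  step 1 ⇒ step 2: AAACA ⇒ AC·AC·AC·B·AC
    A ↦ AC
    C ↦ B
  step 0 ⇒ step 1: BBAB ⇒ A·A·AC·A
    B ↦ A

A->AC, B->A, C->B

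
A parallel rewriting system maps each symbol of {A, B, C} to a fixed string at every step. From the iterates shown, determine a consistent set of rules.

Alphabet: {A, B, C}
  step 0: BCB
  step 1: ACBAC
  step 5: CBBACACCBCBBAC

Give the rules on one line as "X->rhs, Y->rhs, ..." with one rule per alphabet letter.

  step 0 ⇒ step 1: BCB ⇒ AC·B·AC
    B ↦ AC
    C ↦ B
    A ↦ C  (constrained at step 1)

A->C, B->AC, C->B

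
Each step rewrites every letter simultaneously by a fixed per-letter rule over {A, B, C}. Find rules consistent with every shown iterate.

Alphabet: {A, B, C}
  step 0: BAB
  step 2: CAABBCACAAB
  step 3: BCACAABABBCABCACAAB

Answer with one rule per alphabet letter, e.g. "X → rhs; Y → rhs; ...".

A->CA, B->AB, C->B

  step 2 ⇒ step 3: CAABBCACAAB ⇒ B·CA·CA·AB·AB·B·CA·B·CA·CA·AB
    A ↦ CA
    B ↦ AB
    C ↦ B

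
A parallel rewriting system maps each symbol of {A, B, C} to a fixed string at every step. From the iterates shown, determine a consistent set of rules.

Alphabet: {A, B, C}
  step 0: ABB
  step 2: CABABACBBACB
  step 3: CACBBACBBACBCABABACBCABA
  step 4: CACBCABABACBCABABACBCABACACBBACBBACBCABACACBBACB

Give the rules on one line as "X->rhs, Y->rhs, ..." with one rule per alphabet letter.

A->CB, B->BA, C->CA

  step 3 ⇒ step 4: CACBBACBBACBCABABACBCABA ⇒ CA·CB·CA·BA·BA·CB·CA·BA·BA·CB·CA·BA·CA·CB·BA·CB·BA·CB·CA·BA·CA·CB·BA·CB
    A ↦ CB
    B ↦ BA
    C ↦ CA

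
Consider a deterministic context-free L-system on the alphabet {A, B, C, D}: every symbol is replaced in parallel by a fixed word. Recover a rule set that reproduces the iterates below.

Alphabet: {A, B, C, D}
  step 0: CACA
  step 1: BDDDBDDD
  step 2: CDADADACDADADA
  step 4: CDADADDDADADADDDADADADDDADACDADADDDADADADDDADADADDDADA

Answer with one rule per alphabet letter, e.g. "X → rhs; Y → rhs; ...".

A->DD, B->C, C->BD, D->DA

  step 1 ⇒ step 2: BDDDBDDD ⇒ C·DA·DA·DA·C·DA·DA·DA
    B ↦ C
    D ↦ DA
  step 0 ⇒ step 1: CACA ⇒ BD·DD·BD·DD
    A ↦ DD
  step 0 ⇒ step 1: CACA ⇒ BD·DD·BD·DD
    C ↦ BD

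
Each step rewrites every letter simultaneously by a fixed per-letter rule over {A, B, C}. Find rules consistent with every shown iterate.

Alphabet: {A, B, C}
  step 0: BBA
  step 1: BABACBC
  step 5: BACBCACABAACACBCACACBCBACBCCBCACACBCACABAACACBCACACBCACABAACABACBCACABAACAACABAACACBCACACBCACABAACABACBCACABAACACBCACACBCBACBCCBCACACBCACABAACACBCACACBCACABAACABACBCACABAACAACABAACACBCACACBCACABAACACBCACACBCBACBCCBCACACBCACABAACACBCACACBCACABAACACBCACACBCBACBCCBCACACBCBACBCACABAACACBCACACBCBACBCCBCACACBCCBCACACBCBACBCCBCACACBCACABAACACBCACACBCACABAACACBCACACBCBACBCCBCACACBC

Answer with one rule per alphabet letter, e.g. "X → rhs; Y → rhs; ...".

  step 0 ⇒ step 1: BBA ⇒ BA·BA·CBC
    A ↦ CBC
    B ↦ BA
    C ↦ ACA  (constrained at step 1)

A->CBC, B->BA, C->ACA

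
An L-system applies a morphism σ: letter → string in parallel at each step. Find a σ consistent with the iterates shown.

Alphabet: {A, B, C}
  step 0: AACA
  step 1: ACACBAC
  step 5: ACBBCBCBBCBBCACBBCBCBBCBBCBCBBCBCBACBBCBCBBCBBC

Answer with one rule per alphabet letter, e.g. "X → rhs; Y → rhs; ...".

  step 0 ⇒ step 1: AACA ⇒ AC·AC·B·AC
    A ↦ AC
    C ↦ B
    B ↦ BC  (constrained at step 1)

A->AC, B->BC, C->B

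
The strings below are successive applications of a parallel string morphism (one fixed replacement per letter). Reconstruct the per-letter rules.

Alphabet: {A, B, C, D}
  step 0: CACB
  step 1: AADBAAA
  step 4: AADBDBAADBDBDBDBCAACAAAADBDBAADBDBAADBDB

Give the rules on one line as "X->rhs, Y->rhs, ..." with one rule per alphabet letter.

A->DB, B->A, C->AA, D->CA

  step 0 ⇒ step 1: CACB ⇒ AA·DB·AA·A
    A ↦ DB
    B ↦ A
    C ↦ AA
    D ↦ CA  (constrained at step 1)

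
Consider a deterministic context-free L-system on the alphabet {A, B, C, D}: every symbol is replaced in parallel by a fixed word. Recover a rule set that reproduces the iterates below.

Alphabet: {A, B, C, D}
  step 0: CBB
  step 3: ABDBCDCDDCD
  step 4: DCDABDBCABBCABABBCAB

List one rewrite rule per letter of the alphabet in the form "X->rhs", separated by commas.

A->DC, B->D, C->BC, D->AB

  step 3 ⇒ step 4: ABDBCDCDDCD ⇒ DC·D·AB·D·BC·AB·BC·AB·AB·BC·AB
    A ↦ DC
    B ↦ D
    C ↦ BC
    D ↦ AB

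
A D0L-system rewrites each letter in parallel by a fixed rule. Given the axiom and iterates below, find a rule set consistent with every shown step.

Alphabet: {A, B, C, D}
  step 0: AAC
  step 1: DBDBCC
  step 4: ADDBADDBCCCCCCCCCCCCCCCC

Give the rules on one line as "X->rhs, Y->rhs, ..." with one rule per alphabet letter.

A->DB, B->D, C->CC, D->A

  step 0 ⇒ step 1: AAC ⇒ DB·DB·CC
    A ↦ DB
    C ↦ CC
    B ↦ D  (constrained at step 1)
    D ↦ A  (constrained at step 1)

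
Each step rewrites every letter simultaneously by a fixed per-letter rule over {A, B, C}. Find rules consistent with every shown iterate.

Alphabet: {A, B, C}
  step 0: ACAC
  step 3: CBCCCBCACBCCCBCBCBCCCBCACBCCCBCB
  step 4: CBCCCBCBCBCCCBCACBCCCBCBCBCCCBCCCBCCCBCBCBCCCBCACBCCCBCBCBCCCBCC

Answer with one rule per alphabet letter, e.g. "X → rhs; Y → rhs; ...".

A->CA, B->CC, C->CB

  step 3 ⇒ step 4: CBCCCBCACBCCCBCBCBCCCBCACBCCCBCB ⇒ CB·CC·CB·CB·CB·CC·CB·CA·CB·CC·CB·CB·CB·CC·CB·CC·CB·CC·CB·CB·CB·CC·CB·CA·CB·CC·CB·CB·CB·CC·CB·CC
    A ↦ CA
    B ↦ CC
    C ↦ CB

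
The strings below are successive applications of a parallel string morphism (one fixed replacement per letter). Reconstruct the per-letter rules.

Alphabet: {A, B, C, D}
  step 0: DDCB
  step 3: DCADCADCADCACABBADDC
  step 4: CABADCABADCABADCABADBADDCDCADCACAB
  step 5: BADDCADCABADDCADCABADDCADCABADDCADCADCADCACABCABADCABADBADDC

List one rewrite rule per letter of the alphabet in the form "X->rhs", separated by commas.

  step 4 ⇒ step 5: CABADCABADCABADCABADBADDCDCADCACAB ⇒ B·AD·DC·AD·CA·B·AD·DC·AD·CA·B·AD·DC·AD·CA·B·AD·DC·AD·CA·DC·AD·CA·CA·B·CA·B·AD·CA·B·AD·B·AD·DC
    A ↦ AD
    B ↦ DC
    C ↦ B
    D ↦ CA

A->AD, B->DC, C->B, D->CA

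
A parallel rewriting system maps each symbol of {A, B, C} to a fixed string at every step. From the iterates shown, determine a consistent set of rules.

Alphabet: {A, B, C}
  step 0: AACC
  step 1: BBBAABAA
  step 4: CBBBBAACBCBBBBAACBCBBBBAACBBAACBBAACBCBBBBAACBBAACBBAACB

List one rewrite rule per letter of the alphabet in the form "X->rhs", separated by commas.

A->B, B->CB, C->BAA

  step 0 ⇒ step 1: AACC ⇒ B·B·BAA·BAA
    A ↦ B
    C ↦ BAA
    B ↦ CB  (constrained at step 1)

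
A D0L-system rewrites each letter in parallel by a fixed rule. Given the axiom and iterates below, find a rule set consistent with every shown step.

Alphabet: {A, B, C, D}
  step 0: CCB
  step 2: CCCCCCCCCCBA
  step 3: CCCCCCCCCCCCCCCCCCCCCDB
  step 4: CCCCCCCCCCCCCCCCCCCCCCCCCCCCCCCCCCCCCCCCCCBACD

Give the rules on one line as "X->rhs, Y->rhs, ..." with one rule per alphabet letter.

  step 3 ⇒ step 4: CCCCCCCCCCCCCCCCCCCCCDB ⇒ CC·CC·CC·CC·CC·CC·CC·CC·CC·CC·CC·CC·CC·CC·CC·CC·CC·CC·CC·CC·CC·BA·CD
    B ↦ CD
    C ↦ CC
    D ↦ BA
  step 2 ⇒ step 3: CCCCCCCCCCBA ⇒ CC·CC·CC·CC·CC·CC·CC·CC·CC·CC·CD·B
    A ↦ B

A->B, B->CD, C->CC, D->BA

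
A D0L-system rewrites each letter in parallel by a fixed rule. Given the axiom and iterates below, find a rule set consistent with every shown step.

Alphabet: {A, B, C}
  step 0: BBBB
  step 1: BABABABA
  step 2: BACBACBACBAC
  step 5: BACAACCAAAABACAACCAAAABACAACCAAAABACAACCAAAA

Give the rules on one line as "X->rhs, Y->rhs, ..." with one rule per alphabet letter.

A->C, B->BA, C->AA

  step 1 ⇒ step 2: BABABABA ⇒ BA·C·BA·C·BA·C·BA·C
    A ↦ C
    B ↦ BA
    C ↦ AA  (constrained at step 2)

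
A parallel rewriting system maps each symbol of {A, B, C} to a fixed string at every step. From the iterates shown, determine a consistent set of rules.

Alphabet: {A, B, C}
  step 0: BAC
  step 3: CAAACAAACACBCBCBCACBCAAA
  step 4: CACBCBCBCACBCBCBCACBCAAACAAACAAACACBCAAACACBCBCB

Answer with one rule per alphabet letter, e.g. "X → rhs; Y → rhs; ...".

  step 3 ⇒ step 4: CAAACAAACACBCBCBCACBCAAA ⇒ CA·CB·CB·CB·CA·CB·CB·CB·CA·CB·CA·AA·CA·AA·CA·AA·CA·CB·CA·AA·CA·CB·CB·CB
    A ↦ CB
    B ↦ AA
    C ↦ CA

A->CB, B->AA, C->CA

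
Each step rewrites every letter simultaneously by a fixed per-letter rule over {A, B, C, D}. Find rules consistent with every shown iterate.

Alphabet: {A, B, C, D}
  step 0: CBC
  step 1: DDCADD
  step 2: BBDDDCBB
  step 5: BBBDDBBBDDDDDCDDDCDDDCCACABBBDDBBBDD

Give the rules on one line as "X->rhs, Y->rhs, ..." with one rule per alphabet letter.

  step 1 ⇒ step 2: DDCADD ⇒ B·B·DD·DC·B·B
    A ↦ DC
    C ↦ DD
    D ↦ B
  step 0 ⇒ step 1: CBC ⇒ DD·CA·DD
    B ↦ CA

A->DC, B->CA, C->DD, D->B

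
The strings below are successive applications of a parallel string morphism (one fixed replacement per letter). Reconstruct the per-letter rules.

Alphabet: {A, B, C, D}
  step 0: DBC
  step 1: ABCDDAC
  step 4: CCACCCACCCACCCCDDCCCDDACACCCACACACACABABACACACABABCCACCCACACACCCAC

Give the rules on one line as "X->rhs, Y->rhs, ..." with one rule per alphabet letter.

A->CC, B->CDD, C->AC, D->AB

  step 0 ⇒ step 1: DBC ⇒ AB·CDD·AC
    B ↦ CDD
    C ↦ AC
    D ↦ AB
    A ↦ CC  (constrained at step 1)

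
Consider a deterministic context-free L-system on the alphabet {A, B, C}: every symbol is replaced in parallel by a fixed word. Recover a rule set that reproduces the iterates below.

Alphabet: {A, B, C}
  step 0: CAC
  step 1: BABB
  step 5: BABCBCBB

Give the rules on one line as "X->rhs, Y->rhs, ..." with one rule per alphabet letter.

A->AB, B->C, C->B

  step 0 ⇒ step 1: CAC ⇒ B·AB·B
    A ↦ AB
    C ↦ B
    B ↦ C  (constrained at step 1)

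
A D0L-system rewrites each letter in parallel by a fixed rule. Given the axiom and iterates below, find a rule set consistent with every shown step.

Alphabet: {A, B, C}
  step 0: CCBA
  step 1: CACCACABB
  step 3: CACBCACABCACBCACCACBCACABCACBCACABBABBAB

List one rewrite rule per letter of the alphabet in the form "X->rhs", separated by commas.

  step 0 ⇒ step 1: CCBA ⇒ CAC·CAC·AB·B
    A ↦ B
    B ↦ AB
    C ↦ CAC

A->B, B->AB, C->CAC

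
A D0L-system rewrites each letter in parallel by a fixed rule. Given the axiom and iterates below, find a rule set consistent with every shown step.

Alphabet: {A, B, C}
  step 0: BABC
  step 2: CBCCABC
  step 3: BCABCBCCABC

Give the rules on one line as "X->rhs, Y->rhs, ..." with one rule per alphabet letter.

  step 2 ⇒ step 3: CBCCABC ⇒ BC·A·BC·BC·C·A·BC
    A ↦ C
    B ↦ A
    C ↦ BC

A->C, B->A, C->BC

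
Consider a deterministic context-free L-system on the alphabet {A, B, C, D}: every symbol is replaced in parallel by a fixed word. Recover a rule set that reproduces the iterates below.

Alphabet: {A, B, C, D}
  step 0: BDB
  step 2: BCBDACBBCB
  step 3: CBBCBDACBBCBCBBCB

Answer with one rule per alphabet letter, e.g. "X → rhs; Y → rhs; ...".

A->CB, B->CB, C->B, D->DA

  step 2 ⇒ step 3: BCBDACBBCB ⇒ CB·B·CB·DA·CB·B·CB·CB·B·CB
    A ↦ CB
    B ↦ CB
    C ↦ B
    D ↦ DA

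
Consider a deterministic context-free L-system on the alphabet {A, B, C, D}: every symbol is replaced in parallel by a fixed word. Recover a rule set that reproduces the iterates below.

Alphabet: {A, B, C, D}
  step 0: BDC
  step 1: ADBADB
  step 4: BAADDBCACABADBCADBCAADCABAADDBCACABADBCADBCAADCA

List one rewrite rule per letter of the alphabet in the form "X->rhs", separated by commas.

  step 0 ⇒ step 1: BDC ⇒ AD·BA·DB
    B ↦ AD
    C ↦ DB
    D ↦ BA
    A ↦ CA  (constrained at step 1)

A->CA, B->AD, C->DB, D->BA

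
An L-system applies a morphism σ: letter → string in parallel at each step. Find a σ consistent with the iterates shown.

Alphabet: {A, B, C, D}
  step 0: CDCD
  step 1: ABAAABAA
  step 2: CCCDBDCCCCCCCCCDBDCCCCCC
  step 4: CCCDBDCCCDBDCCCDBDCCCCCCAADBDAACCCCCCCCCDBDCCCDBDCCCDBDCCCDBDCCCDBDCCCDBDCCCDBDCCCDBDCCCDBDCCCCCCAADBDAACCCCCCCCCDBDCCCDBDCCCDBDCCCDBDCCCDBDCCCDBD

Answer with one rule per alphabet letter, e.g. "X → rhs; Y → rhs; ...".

  step 1 ⇒ step 2: ABAAABAA ⇒ CCC·DBD·CCC·CCC·CCC·DBD·CCC·CCC
    A ↦ CCC
    B ↦ DBD
  step 0 ⇒ step 1: CDCD ⇒ AB·AA·AB·AA
    C ↦ AB
  step 0 ⇒ step 1: CDCD ⇒ AB·AA·AB·AA
    D ↦ AA

A->CCC, B->DBD, C->AB, D->AA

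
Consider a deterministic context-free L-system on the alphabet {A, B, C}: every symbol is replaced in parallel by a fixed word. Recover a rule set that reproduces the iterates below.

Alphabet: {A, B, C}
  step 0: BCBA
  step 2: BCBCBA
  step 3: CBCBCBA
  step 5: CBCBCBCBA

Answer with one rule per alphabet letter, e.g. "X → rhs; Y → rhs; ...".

  step 2 ⇒ step 3: BCBCBA ⇒ C·B·C·B·C·BA
    A ↦ BA
    B ↦ C
    C ↦ B

A->BA, B->C, C->B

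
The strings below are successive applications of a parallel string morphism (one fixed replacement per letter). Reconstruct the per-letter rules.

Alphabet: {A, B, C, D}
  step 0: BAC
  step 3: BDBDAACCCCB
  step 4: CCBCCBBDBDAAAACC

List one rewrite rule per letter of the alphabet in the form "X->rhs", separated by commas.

A->BD, B->CC, C->A, D->B

  step 3 ⇒ step 4: BDBDAACCCCB ⇒ CC·B·CC·B·BD·BD·A·A·A·A·CC
    A ↦ BD
    B ↦ CC
    C ↦ A
    D ↦ B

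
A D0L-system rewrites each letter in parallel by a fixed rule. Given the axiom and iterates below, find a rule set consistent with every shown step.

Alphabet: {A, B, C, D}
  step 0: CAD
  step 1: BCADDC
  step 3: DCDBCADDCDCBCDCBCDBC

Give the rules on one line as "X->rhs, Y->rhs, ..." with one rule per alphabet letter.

A->AD, B->D, C->BC, D->DC

  step 0 ⇒ step 1: CAD ⇒ BC·AD·DC
    A ↦ AD
    C ↦ BC
    D ↦ DC
    B ↦ D  (constrained at step 1)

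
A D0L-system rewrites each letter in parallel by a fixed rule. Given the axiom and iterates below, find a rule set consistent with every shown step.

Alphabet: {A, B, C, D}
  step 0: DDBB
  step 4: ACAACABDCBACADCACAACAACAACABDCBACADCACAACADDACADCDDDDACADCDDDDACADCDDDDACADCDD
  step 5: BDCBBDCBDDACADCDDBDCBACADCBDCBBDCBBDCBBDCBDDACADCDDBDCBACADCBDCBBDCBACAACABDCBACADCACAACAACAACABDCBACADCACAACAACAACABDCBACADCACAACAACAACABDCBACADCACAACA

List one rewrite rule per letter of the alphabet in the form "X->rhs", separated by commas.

  step 4 ⇒ step 5: ACAACABDCBACADCACAACAACAACABDCBACADCACAACADDACADCDDDDACADCDDDDACADCDDDDACADCDD ⇒ B·DC·B·B·DC·B·DD·ACA·DC·DD·B·DC·B·ACA·DC·B·DC·B·B·DC·B·B·DC·B·B·DC·B·DD·ACA·DC·DD·B·DC·B·ACA·DC·B·DC·B·B·DC·B·ACA·ACA·B·DC·B·ACA·DC·ACA·ACA·ACA·ACA·B·DC·B·ACA·DC·ACA·ACA·ACA·ACA·B·DC·B·ACA·DC·ACA·ACA·ACA·ACA·B·DC·B·ACA·DC·ACA·ACA
    A ↦ B
    B ↦ DD
    C ↦ DC
    D ↦ ACA

A->B, B->DD, C->DC, D->ACA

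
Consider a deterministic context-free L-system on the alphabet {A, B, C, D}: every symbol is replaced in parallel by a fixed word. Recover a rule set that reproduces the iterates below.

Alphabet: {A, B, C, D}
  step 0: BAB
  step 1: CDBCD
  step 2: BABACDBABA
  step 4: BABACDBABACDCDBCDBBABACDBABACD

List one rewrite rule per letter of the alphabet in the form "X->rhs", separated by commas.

  step 1 ⇒ step 2: CDBCD ⇒ BAB·A·CD·BAB·A
    B ↦ CD
    C ↦ BAB
    D ↦ A
  step 0 ⇒ step 1: BAB ⇒ CD·B·CD
    A ↦ B

A->B, B->CD, C->BAB, D->A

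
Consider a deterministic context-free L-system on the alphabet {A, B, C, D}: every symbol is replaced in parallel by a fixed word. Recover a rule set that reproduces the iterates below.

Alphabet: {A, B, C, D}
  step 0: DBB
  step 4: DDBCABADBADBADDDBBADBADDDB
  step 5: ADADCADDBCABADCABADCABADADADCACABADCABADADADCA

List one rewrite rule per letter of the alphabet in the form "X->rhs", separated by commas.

  step 4 ⇒ step 5: DDBCABADBADBADDDBBADBADDDB ⇒ AD·AD·CA·DD·B·CA·B·AD·CA·B·AD·CA·B·AD·AD·AD·CA·CA·B·AD·CA·B·AD·AD·AD·CA
    A ↦ B
    B ↦ CA
    C ↦ DD
    D ↦ AD

A->B, B->CA, C->DD, D->AD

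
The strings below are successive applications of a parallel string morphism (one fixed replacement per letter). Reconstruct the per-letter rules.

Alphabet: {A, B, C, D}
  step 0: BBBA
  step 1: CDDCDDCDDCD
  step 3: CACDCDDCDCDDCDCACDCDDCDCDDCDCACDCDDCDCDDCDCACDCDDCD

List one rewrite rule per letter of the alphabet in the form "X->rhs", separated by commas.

A->CD, B->CDD, C->CA, D->BA

  step 0 ⇒ step 1: BBBA ⇒ CDD·CDD·CDD·CD
    A ↦ CD
    B ↦ CDD
    C ↦ CA  (constrained at step 1)
    D ↦ BA  (constrained at step 1)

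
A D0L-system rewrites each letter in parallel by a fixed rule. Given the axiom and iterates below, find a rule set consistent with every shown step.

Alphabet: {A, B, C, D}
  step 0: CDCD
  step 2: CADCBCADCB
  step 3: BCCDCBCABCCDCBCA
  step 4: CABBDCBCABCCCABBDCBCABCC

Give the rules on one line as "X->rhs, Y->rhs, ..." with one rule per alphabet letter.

A->CC, B->CA, C->B, D->DC

  step 3 ⇒ step 4: BCCDCBCABCCDCBCA ⇒ CA·B·B·DC·B·CA·B·CC·CA·B·B·DC·B·CA·B·CC
    A ↦ CC
    B ↦ CA
    C ↦ B
    D ↦ DC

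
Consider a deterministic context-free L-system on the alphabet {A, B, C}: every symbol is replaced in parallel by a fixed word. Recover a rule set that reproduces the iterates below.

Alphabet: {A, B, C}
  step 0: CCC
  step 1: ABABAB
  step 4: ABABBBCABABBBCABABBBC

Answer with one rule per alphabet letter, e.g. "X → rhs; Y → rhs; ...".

  step 0 ⇒ step 1: CCC ⇒ AB·AB·AB
    C ↦ AB
    A ↦ BB  (constrained at step 1)
    B ↦ C  (constrained at step 1)

A->BB, B->C, C->AB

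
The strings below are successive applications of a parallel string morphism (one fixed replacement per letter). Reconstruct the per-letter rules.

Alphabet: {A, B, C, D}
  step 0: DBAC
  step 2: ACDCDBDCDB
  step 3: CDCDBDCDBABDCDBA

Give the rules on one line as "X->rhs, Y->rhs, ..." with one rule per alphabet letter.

  step 2 ⇒ step 3: ACDCDBDCDB ⇒ C·DCD·B·DCD·B·A·B·DCD·B·A
    A ↦ C
    B ↦ A
    C ↦ DCD
    D ↦ B

A->C, B->A, C->DCD, D->B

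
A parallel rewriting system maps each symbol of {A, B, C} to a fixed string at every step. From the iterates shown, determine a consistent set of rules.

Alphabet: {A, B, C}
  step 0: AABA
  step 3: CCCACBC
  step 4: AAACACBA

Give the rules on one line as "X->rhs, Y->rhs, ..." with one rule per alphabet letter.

A->C, B->CB, C->A

  step 3 ⇒ step 4: CCCACBC ⇒ A·A·A·C·A·CB·A
    A ↦ C
    B ↦ CB
    C ↦ A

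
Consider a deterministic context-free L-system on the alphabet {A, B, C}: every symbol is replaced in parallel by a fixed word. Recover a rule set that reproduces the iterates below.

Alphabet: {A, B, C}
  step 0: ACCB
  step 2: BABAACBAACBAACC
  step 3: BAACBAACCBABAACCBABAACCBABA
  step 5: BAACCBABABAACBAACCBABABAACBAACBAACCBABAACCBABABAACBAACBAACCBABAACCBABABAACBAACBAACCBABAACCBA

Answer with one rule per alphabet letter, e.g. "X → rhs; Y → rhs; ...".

  step 2 ⇒ step 3: BABAACBAACBAACC ⇒ BAA·C·BAA·C·C·BA·BAA·C·C·BA·BAA·C·C·BA·BA
    A ↦ C
    B ↦ BAA
    C ↦ BA

A->C, B->BAA, C->BA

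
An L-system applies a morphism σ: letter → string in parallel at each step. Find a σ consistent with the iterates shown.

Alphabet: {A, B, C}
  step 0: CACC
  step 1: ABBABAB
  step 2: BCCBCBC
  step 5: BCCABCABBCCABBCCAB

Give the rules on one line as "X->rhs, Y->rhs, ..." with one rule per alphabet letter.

  step 1 ⇒ step 2: ABBABAB ⇒ B·C·C·B·C·B·C
    A ↦ B
    B ↦ C
  step 0 ⇒ step 1: CACC ⇒ AB·B·AB·AB
    C ↦ AB

A->B, B->C, C->AB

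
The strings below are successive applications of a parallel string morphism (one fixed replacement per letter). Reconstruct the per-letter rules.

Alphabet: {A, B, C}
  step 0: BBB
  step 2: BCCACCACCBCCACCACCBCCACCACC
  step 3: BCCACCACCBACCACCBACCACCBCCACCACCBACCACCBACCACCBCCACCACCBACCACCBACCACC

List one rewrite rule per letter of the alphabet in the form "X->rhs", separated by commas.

A->B, B->BCC, C->ACC

  step 2 ⇒ step 3: BCCACCACCBCCACCACCBCCACCACC ⇒ BCC·ACC·ACC·B·ACC·ACC·B·ACC·ACC·BCC·ACC·ACC·B·ACC·ACC·B·ACC·ACC·BCC·ACC·ACC·B·ACC·ACC·B·ACC·ACC
    A ↦ B
    B ↦ BCC
    C ↦ ACC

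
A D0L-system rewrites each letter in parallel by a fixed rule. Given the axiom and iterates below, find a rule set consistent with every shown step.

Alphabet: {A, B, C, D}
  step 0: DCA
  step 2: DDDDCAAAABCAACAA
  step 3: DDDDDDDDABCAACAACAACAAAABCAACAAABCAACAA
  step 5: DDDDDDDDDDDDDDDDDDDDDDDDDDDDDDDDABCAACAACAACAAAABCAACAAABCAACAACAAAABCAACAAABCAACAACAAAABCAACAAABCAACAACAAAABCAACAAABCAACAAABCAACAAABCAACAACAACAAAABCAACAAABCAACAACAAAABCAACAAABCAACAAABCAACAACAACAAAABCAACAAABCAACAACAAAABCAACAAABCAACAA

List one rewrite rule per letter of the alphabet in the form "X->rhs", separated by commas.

  step 2 ⇒ step 3: DDDDCAAAABCAACAA ⇒ DD·DD·DD·DD·AB·CAA·CAA·CAA·CAA·A·AB·CAA·CAA·AB·CAA·CAA
    A ↦ CAA
    B ↦ A
    C ↦ AB
    D ↦ DD

A->CAA, B->A, C->AB, D->DD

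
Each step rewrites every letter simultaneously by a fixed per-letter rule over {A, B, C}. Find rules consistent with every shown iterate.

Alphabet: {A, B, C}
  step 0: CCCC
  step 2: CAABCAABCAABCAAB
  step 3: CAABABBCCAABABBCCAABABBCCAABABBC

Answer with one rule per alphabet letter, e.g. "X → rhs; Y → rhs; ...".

A->AB, B->BC, C->CA

  step 2 ⇒ step 3: CAABCAABCAABCAAB ⇒ CA·AB·AB·BC·CA·AB·AB·BC·CA·AB·AB·BC·CA·AB·AB·BC
    A ↦ AB
    B ↦ BC
    C ↦ CA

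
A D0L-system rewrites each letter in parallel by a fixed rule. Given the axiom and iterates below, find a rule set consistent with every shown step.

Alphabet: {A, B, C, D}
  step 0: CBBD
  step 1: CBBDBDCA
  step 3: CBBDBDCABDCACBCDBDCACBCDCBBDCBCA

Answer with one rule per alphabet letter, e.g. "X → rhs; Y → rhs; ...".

  step 0 ⇒ step 1: CBBD ⇒ CB·BD·BD·CA
    B ↦ BD
    C ↦ CB
    D ↦ CA
    A ↦ CD  (constrained at step 1)

A->CD, B->BD, C->CB, D->CA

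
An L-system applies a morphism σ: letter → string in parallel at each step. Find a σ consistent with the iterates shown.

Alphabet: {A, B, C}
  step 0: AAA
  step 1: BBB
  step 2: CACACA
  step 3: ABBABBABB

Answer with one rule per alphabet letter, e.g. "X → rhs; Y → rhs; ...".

  step 2 ⇒ step 3: CACACA ⇒ AB·B·AB·B·AB·B
    A ↦ B
    C ↦ AB
  step 1 ⇒ step 2: BBB ⇒ CA·CA·CA
    B ↦ CA

A->B, B->CA, C->AB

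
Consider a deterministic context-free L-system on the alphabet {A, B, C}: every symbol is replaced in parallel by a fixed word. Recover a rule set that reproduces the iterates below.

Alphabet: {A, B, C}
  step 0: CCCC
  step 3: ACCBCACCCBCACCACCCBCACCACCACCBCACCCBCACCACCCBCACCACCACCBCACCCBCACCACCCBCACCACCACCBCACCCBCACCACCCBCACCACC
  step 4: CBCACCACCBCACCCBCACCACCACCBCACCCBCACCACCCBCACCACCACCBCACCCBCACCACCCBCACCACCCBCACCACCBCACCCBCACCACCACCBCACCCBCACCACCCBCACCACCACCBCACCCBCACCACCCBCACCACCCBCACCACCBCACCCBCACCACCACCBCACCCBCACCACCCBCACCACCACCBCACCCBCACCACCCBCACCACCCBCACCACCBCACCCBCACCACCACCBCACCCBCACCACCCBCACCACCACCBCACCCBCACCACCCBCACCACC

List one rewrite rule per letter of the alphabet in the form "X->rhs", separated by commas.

  step 3 ⇒ step 4: ACCBCACCCBCACCACCCBCACCACCACCBCACCCBCACCACCCBCACCACCACCBCACCCBCACCACCCBCACCACCACCBCACCCBCACCACCCBCACCACC ⇒ CBC·ACC·ACC·BC·ACC·CBC·ACC·ACC·ACC·BC·ACC·CBC·ACC·ACC·CBC·ACC·ACC·ACC·BC·ACC·CBC·ACC·ACC·CBC·ACC·ACC·CBC·ACC·ACC·BC·ACC·CBC·ACC·ACC·ACC·BC·ACC·CBC·ACC·ACC·CBC·ACC·ACC·ACC·BC·ACC·CBC·ACC·ACC·CBC·ACC·ACC·CBC·ACC·ACC·BC·ACC·CBC·ACC·ACC·ACC·BC·ACC·CBC·ACC·ACC·CBC·ACC·ACC·ACC·BC·ACC·CBC·ACC·ACC·CBC·ACC·ACC·CBC·ACC·ACC·BC·ACC·CBC·ACC·ACC·ACC·BC·ACC·CBC·ACC·ACC·CBC·ACC·ACC·ACC·BC·ACC·CBC·ACC·ACC·CBC·ACC·ACC
    A ↦ CBC
    B ↦ BC
    C ↦ ACC

A->CBC, B->BC, C->ACC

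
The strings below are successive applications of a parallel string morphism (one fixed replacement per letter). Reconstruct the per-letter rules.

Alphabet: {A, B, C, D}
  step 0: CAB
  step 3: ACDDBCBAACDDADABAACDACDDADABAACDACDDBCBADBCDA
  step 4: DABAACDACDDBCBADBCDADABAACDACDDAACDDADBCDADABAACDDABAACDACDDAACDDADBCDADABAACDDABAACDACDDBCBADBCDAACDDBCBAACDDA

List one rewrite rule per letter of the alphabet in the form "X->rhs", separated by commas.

  step 3 ⇒ step 4: ACDDBCBAACDDADABAACDACDDADABAACDACDDBCBADBCDA ⇒ DA·BA·ACD·ACD·DBC·BA·DBC·DA·DA·BA·ACD·ACD·DA·ACD·DA·DBC·DA·DA·BA·ACD·DA·BA·ACD·ACD·DA·ACD·DA·DBC·DA·DA·BA·ACD·DA·BA·ACD·ACD·DBC·BA·DBC·DA·ACD·DBC·BA·ACD·DA
    A ↦ DA
    B ↦ DBC
    C ↦ BA
    D ↦ ACD

A->DA, B->DBC, C->BA, D->ACD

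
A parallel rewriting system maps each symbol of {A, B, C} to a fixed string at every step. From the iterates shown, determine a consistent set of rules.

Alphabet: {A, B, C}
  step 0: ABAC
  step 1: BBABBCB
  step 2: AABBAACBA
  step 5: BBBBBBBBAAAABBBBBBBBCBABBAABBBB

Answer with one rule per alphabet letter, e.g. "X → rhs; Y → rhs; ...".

A->BB, B->A, C->CB

  step 1 ⇒ step 2: BBABBCB ⇒ A·A·BB·A·A·CB·A
    A ↦ BB
    B ↦ A
    C ↦ CB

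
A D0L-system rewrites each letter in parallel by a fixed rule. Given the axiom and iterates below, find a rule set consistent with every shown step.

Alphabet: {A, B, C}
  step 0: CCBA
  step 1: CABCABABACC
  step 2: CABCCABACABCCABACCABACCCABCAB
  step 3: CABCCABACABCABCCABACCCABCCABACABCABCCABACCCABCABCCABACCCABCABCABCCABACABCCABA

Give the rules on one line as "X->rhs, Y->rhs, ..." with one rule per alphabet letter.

A->CC, B->ABA, C->CAB

  step 2 ⇒ step 3: CABCCABACABCCABACCABACCCABCAB ⇒ CAB·CC·ABA·CAB·CAB·CC·ABA·CC·CAB·CC·ABA·CAB·CAB·CC·ABA·CC·CAB·CAB·CC·ABA·CC·CAB·CAB·CAB·CC·ABA·CAB·CC·ABA
    A ↦ CC
    B ↦ ABA
    C ↦ CAB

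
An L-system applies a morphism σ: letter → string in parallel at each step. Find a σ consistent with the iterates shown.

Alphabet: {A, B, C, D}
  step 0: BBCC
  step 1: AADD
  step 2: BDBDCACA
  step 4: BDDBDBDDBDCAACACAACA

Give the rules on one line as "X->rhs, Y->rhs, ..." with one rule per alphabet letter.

A->BD, B->A, C->D, D->CA

  step 1 ⇒ step 2: AADD ⇒ BD·BD·CA·CA
    A ↦ BD
    D ↦ CA
  step 0 ⇒ step 1: BBCC ⇒ A·A·D·D
    B ↦ A
  step 0 ⇒ step 1: BBCC ⇒ A·A·D·D
    C ↦ D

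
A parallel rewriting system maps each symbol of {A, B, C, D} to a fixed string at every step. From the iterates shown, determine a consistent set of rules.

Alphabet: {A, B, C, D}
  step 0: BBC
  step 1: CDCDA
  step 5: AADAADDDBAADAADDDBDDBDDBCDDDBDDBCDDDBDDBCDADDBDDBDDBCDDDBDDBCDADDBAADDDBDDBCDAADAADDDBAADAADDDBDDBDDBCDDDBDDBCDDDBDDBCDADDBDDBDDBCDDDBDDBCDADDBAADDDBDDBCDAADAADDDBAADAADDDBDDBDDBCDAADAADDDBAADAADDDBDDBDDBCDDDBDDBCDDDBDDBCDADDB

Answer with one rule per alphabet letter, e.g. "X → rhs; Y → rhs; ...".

  step 0 ⇒ step 1: BBC ⇒ CD·CD·A
    B ↦ CD
    C ↦ A
    A ↦ AAD  (constrained at step 1)
    D ↦ DDB  (constrained at step 1)

A->AAD, B->CD, C->A, D->DDB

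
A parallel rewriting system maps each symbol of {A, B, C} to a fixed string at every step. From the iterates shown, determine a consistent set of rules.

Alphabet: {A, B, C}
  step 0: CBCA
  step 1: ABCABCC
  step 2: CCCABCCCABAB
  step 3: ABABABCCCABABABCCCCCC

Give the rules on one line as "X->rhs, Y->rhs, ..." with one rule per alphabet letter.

A->CC, B->C, C->AB

  step 2 ⇒ step 3: CCCABCCCABAB ⇒ AB·AB·AB·CC·C·AB·AB·AB·CC·C·CC·C
    A ↦ CC
    B ↦ C
    C ↦ AB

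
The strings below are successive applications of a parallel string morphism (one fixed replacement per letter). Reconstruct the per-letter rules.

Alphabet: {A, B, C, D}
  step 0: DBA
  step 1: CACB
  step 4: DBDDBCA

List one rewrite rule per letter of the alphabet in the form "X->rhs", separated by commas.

  step 0 ⇒ step 1: DBA ⇒ CA·C·B
    A ↦ B
    B ↦ C
    D ↦ CA
    C ↦ D  (constrained at step 1)

A->B, B->C, C->D, D->CA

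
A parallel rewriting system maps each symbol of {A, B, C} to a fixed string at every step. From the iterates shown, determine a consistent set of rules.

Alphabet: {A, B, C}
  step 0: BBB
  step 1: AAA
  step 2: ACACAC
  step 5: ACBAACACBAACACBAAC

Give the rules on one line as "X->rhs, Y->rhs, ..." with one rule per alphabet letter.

A->AC, B->A, C->B

  step 1 ⇒ step 2: AAA ⇒ AC·AC·AC
    A ↦ AC
  step 0 ⇒ step 1: BBB ⇒ A·A·A
    B ↦ A
    C ↦ B  (constrained at step 2)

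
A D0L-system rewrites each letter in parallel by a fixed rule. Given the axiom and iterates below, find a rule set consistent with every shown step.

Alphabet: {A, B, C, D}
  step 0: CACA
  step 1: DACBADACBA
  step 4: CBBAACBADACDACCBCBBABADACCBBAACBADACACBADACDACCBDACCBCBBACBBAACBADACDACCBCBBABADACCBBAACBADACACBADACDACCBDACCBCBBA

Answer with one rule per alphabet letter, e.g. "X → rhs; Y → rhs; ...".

A->BA, B->CB, C->DAC, D->AC

  step 0 ⇒ step 1: CACA ⇒ DAC·BA·DAC·BA
    A ↦ BA
    C ↦ DAC
    B ↦ CB  (constrained at step 1)
    D ↦ AC  (constrained at step 1)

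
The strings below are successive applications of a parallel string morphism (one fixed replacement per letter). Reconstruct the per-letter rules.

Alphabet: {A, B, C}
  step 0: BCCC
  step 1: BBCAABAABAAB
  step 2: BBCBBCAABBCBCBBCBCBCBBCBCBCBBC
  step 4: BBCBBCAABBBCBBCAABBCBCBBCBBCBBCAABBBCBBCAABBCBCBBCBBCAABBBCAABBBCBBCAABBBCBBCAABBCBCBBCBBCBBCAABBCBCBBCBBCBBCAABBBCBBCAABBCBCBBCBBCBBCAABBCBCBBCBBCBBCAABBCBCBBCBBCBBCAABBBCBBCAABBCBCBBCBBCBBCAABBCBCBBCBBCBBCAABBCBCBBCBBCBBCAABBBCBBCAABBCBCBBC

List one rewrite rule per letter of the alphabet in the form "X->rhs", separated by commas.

  step 1 ⇒ step 2: BBCAABAABAAB ⇒ BBC·BBC·AAB·BC·BC·BBC·BC·BC·BBC·BC·BC·BBC
    A ↦ BC
    B ↦ BBC
    C ↦ AAB

A->BC, B->BBC, C->AAB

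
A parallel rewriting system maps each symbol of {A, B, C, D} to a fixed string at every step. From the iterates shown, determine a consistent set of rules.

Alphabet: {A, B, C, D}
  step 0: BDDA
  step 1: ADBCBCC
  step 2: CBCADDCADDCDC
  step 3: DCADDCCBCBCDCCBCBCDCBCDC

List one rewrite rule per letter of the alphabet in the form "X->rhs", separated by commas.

  step 2 ⇒ step 3: CBCADDCADDCDC ⇒ DC·AD·DC·C·BC·BC·DC·C·BC·BC·DC·BC·DC
    A ↦ C
    B ↦ AD
    C ↦ DC
    D ↦ BC

A->C, B->AD, C->DC, D->BC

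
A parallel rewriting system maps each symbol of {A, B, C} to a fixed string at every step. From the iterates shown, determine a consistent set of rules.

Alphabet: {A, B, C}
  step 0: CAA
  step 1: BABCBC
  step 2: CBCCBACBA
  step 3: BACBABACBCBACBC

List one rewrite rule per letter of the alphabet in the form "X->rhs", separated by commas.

A->BC, B->C, C->BA

  step 2 ⇒ step 3: CBCCBACBA ⇒ BA·C·BA·BA·C·BC·BA·C·BC
    A ↦ BC
    B ↦ C
    C ↦ BA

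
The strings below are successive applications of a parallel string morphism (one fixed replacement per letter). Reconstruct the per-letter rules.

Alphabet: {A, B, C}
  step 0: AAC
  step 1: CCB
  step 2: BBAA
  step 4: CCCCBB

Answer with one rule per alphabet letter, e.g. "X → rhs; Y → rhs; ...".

  step 1 ⇒ step 2: CCB ⇒ B·B·AA
    B ↦ AA
    C ↦ B
  step 0 ⇒ step 1: AAC ⇒ C·C·B
    A ↦ C

A->C, B->AA, C->B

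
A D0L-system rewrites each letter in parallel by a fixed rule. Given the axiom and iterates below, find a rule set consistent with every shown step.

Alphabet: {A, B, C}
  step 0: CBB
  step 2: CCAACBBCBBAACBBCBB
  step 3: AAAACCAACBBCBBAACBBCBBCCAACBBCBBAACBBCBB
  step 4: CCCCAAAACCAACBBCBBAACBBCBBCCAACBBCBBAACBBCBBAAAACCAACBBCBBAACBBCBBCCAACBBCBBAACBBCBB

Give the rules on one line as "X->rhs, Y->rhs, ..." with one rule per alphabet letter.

  step 3 ⇒ step 4: AAAACCAACBBCBBAACBBCBBCCAACBBCBBAACBBCBB ⇒ C·C·C·C·AA·AA·C·C·AA·CBB·CBB·AA·CBB·CBB·C·C·AA·CBB·CBB·AA·CBB·CBB·AA·AA·C·C·AA·CBB·CBB·AA·CBB·CBB·C·C·AA·CBB·CBB·AA·CBB·CBB
    A ↦ C
    B ↦ CBB
    C ↦ AA

A->C, B->CBB, C->AA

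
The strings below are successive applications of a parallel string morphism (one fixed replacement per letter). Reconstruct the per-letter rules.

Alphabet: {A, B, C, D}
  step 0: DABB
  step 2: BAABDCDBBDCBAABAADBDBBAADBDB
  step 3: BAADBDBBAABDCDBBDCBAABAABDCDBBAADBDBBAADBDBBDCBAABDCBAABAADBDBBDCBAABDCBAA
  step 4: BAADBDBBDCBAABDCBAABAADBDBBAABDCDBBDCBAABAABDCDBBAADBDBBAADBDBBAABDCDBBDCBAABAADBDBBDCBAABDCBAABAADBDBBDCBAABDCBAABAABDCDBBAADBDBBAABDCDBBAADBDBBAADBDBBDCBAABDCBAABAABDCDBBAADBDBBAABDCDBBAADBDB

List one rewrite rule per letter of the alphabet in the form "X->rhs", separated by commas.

  step 3 ⇒ step 4: BAADBDBBAABDCDBBDCBAABAABDCDBBAADBDBBAADBDBBDCBAABDCBAABAADBDBBDCBAABDCBAA ⇒ BAA·DB·DB·BDC·BAA·BDC·BAA·BAA·DB·DB·BAA·BDC·DB·BDC·BAA·BAA·BDC·DB·BAA·DB·DB·BAA·DB·DB·BAA·BDC·DB·BDC·BAA·BAA·DB·DB·BDC·BAA·BDC·BAA·BAA·DB·DB·BDC·BAA·BDC·BAA·BAA·BDC·DB·BAA·DB·DB·BAA·BDC·DB·BAA·DB·DB·BAA·DB·DB·BDC·BAA·BDC·BAA·BAA·BDC·DB·BAA·DB·DB·BAA·BDC·DB·BAA·DB·DB
    A ↦ DB
    B ↦ BAA
    C ↦ DB
    D ↦ BDC

A->DB, B->BAA, C->DB, D->BDC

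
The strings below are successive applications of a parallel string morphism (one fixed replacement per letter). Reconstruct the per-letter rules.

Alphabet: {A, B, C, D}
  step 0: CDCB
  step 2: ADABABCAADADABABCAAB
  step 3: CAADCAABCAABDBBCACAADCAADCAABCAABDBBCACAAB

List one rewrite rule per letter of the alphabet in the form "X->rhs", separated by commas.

A->CA, B->AB, C->DBB, D->AD

  step 2 ⇒ step 3: ADABABCAADADABABCAAB ⇒ CA·AD·CA·AB·CA·AB·DBB·CA·CA·AD·CA·AD·CA·AB·CA·AB·DBB·CA·CA·AB
    A ↦ CA
    B ↦ AB
    C ↦ DBB
    D ↦ AD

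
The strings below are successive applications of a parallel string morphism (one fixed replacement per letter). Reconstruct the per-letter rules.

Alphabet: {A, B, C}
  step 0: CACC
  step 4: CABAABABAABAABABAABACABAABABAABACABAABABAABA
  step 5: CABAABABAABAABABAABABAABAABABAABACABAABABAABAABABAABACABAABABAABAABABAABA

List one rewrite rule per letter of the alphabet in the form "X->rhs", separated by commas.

A->BA, B->A, C->CA

  step 4 ⇒ step 5: CABAABABAABAABABAABACABAABABAABACABAABABAABA ⇒ CA·BA·A·BA·BA·A·BA·A·BA·BA·A·BA·BA·A·BA·A·BA·BA·A·BA·CA·BA·A·BA·BA·A·BA·A·BA·BA·A·BA·CA·BA·A·BA·BA·A·BA·A·BA·BA·A·BA
    A ↦ BA
    B ↦ A
    C ↦ CA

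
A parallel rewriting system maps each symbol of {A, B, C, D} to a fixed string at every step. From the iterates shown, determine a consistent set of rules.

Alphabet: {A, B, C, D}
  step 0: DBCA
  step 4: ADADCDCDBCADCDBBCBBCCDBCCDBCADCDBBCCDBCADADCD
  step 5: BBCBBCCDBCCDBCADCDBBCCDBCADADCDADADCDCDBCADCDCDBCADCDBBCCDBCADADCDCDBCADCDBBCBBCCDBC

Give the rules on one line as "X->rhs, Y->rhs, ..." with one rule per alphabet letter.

A->B, B->AD, C->CD, D->BC

  step 4 ⇒ step 5: ADADCDCDBCADCDBBCBBCCDBCCDBCADCDBBCCDBCADADCD ⇒ B·BC·B·BC·CD·BC·CD·BC·AD·CD·B·BC·CD·BC·AD·AD·CD·AD·AD·CD·CD·BC·AD·CD·CD·BC·AD·CD·B·BC·CD·BC·AD·AD·CD·CD·BC·AD·CD·B·BC·B·BC·CD·BC
    A ↦ B
    B ↦ AD
    C ↦ CD
    D ↦ BC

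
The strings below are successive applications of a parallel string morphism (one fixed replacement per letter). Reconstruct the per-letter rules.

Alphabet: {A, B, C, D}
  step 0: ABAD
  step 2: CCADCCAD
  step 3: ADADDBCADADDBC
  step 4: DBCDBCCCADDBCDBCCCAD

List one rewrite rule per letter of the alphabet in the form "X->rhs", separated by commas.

A->DB, B->C, C->AD, D->C

  step 3 ⇒ step 4: ADADDBCADADDBC ⇒ DB·C·DB·C·C·C·AD·DB·C·DB·C·C·C·AD
    A ↦ DB
    B ↦ C
    C ↦ AD
    D ↦ C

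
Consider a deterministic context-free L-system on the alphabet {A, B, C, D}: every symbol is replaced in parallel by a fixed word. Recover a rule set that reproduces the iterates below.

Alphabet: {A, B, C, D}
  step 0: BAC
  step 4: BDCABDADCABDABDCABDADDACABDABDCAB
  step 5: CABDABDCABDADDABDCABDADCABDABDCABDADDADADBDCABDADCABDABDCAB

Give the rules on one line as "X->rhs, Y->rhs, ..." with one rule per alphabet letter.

  step 4 ⇒ step 5: BDCABDADCABDABDCABDADDACABDABDCAB ⇒ CAB·DA·B·D·CAB·DA·D·DA·B·D·CAB·DA·D·CAB·DA·B·D·CAB·DA·D·DA·DA·D·B·D·CAB·DA·D·CAB·DA·B·D·CAB
    A ↦ D
    B ↦ CAB
    C ↦ B
    D ↦ DA

A->D, B->CAB, C->B, D->DA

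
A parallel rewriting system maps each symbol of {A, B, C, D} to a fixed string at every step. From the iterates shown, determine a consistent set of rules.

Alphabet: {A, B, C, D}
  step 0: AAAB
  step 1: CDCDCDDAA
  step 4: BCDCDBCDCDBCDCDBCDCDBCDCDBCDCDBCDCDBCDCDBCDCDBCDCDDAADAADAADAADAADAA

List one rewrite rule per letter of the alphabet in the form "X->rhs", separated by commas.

A->CD, B->DAA, C->BB, D->B

  step 0 ⇒ step 1: AAAB ⇒ CD·CD·CD·DAA
    A ↦ CD
    B ↦ DAA
    C ↦ BB  (constrained at step 1)
    D ↦ B  (constrained at step 1)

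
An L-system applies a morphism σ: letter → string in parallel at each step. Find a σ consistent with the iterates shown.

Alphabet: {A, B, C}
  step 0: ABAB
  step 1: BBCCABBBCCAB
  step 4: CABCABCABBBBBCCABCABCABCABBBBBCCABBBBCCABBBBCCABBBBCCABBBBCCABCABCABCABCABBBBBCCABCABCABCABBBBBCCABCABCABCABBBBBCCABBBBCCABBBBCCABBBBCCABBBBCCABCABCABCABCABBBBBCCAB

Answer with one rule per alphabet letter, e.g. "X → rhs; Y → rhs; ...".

A->BBC, B->CAB, C->B

  step 0 ⇒ step 1: ABAB ⇒ BBC·CAB·BBC·CAB
    A ↦ BBC
    B ↦ CAB
    C ↦ B  (constrained at step 1)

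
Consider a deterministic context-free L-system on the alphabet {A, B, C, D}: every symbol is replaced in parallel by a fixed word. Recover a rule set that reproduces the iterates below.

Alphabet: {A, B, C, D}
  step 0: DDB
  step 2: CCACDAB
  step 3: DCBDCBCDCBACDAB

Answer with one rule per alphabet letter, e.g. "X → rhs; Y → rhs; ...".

  step 2 ⇒ step 3: CCACDAB ⇒ DCB·DCB·C·DCB·A·C·DAB
    A ↦ C
    B ↦ DAB
    C ↦ DCB
    D ↦ A

A->C, B->DAB, C->DCB, D->A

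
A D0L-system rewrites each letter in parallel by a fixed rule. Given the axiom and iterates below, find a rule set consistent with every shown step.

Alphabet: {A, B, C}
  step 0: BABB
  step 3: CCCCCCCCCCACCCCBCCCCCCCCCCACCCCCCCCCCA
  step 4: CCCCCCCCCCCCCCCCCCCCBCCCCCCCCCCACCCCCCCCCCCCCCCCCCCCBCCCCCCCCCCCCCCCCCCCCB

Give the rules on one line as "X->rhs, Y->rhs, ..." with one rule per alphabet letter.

  step 3 ⇒ step 4: CCCCCCCCCCACCCCBCCCCCCCCCCACCCCCCCCCCA ⇒ CC·CC·CC·CC·CC·CC·CC·CC·CC·CC·B·CC·CC·CC·CC·CCA·CC·CC·CC·CC·CC·CC·CC·CC·CC·CC·B·CC·CC·CC·CC·CC·CC·CC·CC·CC·CC·B
    A ↦ B
    B ↦ CCA
    C ↦ CC

A->B, B->CCA, C->CC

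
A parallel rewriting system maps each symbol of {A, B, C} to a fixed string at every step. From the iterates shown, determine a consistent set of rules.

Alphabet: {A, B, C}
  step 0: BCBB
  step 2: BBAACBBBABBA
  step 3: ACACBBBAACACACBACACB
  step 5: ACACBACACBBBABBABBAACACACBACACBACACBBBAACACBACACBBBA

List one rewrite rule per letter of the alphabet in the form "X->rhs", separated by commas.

A->B, B->AC, C->BA

  step 2 ⇒ step 3: BBAACBBBABBA ⇒ AC·AC·B·B·BA·AC·AC·AC·B·AC·AC·B
    A ↦ B
    B ↦ AC
    C ↦ BA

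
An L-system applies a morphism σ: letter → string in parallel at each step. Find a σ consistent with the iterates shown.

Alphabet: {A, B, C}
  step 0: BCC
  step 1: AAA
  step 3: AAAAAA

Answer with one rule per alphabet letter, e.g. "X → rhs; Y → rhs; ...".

  step 0 ⇒ step 1: BCC ⇒ A·A·A
    B ↦ A
    C ↦ A
    A ↦ BC  (constrained at step 1)

A->BC, B->A, C->A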